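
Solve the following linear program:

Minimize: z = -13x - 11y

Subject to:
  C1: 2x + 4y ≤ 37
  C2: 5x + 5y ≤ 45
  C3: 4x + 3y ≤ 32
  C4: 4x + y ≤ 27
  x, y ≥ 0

Evaluate the objective at each vertex of the feasible region:
  z(0, 0) = 0
  z(6.75, 0) = -87.75
  z(6.125, 2.5) = -107.1
  z(5, 4) = -109  ←
  z(0, 9) = -99
The minimum is at x = 5, y = 4.

x = 5, y = 4, z = -109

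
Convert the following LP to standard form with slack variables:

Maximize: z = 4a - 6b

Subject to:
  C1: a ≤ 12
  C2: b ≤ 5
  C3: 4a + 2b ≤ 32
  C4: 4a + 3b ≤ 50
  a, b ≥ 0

max z = 4a - 6b

s.t.
  a + s1 = 12
  b + s2 = 5
  4a + 2b + s3 = 32
  4a + 3b + s4 = 50
  a, b, s1, s2, s3, s4 ≥ 0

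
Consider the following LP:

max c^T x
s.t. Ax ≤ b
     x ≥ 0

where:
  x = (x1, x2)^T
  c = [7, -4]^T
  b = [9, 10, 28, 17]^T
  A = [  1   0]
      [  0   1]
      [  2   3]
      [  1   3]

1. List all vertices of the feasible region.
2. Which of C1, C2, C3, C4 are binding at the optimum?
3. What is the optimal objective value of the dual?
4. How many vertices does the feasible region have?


1. (0, 0), (9, 0), (9, 2.667), (0, 5.667)
2. C1
3. 63
4. 4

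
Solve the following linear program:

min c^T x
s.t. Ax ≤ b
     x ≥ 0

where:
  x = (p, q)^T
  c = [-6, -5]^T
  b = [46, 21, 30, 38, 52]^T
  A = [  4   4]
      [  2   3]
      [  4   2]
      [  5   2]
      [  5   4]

Evaluate the objective at each vertex of the feasible region:
  z(0, 0) = 0
  z(7.5, 0) = -45
  z(6, 3) = -51  ←
  z(0, 7) = -35
The minimum is at p = 6, q = 3.

p = 6, q = 3, z = -51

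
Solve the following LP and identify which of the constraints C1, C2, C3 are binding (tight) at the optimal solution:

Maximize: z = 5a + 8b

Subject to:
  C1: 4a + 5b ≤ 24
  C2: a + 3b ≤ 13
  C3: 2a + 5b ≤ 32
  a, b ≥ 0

At a = 1, b = 4, compute slack b - a·x for each constraint:
  C1: 24 − 24 = 0  (binding)
  C2: 13 − 13 = 0  (binding)
  C3: 32 − 22 = 10  (slack)

Optimal: a = 1, b = 4
Binding: C1, C2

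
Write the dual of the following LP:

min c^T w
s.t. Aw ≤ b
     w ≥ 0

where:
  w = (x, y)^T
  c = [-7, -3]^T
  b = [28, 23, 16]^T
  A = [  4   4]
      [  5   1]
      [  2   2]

Primal min cᵀx s.t. Ax ≤ b, x ≥ 0  →  Dual max −bᵀy s.t. Aᵀy ≥ −c, y ≥ 0.

Maximize: z = -28y1 - 23y2 - 16y3

Subject to:
  4y1 + 5y2 + 2y3 ≥ 7
  4y1 + y2 + 2y3 ≥ 3
  y1, y2, y3 ≥ 0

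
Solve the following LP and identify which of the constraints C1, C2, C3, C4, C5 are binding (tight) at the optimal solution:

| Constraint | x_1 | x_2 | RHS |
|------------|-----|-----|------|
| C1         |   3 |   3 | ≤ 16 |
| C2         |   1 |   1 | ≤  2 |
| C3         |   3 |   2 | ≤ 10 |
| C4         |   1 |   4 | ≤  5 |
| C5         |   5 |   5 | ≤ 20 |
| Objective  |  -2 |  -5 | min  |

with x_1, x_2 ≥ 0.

At x_1 = 1, x_2 = 1, compute slack b - a·x for each constraint:
  C1: 16 − 6 = 10  (slack)
  C2: 2 − 2 = 0  (binding)
  C3: 10 − 5 = 5  (slack)
  C4: 5 − 5 = 0  (binding)
  C5: 20 − 10 = 10  (slack)

Optimal: x_1 = 1, x_2 = 1
Binding: C2, C4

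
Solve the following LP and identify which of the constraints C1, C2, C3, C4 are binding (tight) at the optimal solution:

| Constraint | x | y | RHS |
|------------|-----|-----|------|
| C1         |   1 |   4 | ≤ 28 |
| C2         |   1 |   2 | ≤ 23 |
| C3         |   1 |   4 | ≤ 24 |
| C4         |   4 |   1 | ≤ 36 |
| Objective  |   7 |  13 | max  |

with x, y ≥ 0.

At x = 8, y = 4, compute slack b - a·x for each constraint:
  C1: 28 − 24 = 4  (slack)
  C2: 23 − 16 = 7  (slack)
  C3: 24 − 24 = 0  (binding)
  C4: 36 − 36 = 0  (binding)

Optimal: x = 8, y = 4
Binding: C3, C4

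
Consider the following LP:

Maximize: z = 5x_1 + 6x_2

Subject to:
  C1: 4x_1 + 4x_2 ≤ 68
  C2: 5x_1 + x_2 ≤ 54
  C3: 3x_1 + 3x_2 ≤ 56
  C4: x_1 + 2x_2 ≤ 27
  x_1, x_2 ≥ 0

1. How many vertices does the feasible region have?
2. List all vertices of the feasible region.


1. 5
2. (0, 0), (10.8, 0), (9.25, 7.75), (7, 10), (0, 13.5)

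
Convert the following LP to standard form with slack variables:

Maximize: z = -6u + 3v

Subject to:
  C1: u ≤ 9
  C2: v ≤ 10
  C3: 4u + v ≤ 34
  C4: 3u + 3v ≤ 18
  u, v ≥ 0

max z = -6u + 3v

s.t.
  u + s1 = 9
  v + s2 = 10
  4u + v + s3 = 34
  3u + 3v + s4 = 18
  u, v, s1, s2, s3, s4 ≥ 0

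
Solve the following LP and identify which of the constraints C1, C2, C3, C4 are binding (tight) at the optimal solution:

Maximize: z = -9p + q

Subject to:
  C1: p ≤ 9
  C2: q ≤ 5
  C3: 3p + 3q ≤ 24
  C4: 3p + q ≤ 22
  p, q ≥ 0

At p = 0, q = 5, compute slack b - a·x for each constraint:
  C1: 9 − 0 = 9  (slack)
  C2: 5 − 5 = 0  (binding)
  C3: 24 − 15 = 9  (slack)
  C4: 22 − 5 = 17  (slack)

Optimal: p = 0, q = 5
Binding: C2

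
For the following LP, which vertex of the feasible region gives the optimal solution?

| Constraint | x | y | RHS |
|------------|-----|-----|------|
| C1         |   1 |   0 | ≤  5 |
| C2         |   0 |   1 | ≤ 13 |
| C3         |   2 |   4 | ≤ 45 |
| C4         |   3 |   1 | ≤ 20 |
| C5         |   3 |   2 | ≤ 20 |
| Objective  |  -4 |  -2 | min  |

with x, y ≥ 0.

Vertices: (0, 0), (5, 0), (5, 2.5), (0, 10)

Evaluate the objective at each vertex of the feasible region:
  z(0, 0) = 0
  z(5, 0) = -20
  z(5, 2.5) = -25  ←
  z(0, 10) = -20
The minimum is at x = 5, y = 2.5.

(5, 2.5)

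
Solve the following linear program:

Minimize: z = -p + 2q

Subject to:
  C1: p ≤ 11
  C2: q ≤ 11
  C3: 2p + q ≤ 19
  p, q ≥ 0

Evaluate the objective at each vertex of the feasible region:
  z(0, 0) = 0
  z(9.5, 0) = -9.5  ←
  z(4, 11) = 18
  z(0, 11) = 22
The minimum is at p = 9.5, q = 0.

p = 9.5, q = 0, z = -9.5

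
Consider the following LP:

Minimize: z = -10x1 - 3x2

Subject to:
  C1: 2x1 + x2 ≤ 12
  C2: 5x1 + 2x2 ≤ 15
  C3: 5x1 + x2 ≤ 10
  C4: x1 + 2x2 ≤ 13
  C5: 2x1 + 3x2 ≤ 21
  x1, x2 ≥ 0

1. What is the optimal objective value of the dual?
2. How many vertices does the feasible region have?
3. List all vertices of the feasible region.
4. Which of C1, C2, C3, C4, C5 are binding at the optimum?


1. -25
2. 5
3. (0, 0), (2, 0), (1, 5), (0.5, 6.25), (0, 6.5)
4. C2, C3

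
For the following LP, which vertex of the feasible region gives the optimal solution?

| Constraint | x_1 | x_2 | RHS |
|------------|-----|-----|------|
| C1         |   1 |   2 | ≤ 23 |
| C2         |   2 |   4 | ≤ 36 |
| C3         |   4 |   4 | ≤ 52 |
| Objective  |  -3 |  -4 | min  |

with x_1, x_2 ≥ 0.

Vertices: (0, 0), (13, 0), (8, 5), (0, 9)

Evaluate the objective at each vertex of the feasible region:
  z(0, 0) = 0
  z(13, 0) = -39
  z(8, 5) = -44  ←
  z(0, 9) = -36
The minimum is at x_1 = 8, x_2 = 5.

(8, 5)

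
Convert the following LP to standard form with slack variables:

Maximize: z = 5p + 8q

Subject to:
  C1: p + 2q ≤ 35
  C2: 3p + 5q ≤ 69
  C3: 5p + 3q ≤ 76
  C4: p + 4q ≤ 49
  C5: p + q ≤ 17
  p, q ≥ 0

max z = 5p + 8q

s.t.
  p + 2q + s1 = 35
  3p + 5q + s2 = 69
  5p + 3q + s3 = 76
  p + 4q + s4 = 49
  p + q + s5 = 17
  p, q, s1, s2, s3, s4, s5 ≥ 0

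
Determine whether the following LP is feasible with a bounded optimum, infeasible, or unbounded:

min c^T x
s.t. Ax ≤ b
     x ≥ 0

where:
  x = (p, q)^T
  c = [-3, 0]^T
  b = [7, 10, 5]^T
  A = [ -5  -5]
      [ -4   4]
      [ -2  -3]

Unbounded (objective can decrease without bound)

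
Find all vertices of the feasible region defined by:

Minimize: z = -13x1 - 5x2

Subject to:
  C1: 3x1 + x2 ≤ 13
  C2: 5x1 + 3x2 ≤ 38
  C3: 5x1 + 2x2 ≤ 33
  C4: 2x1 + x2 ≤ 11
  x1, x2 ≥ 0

(0, 0), (4.333, 0), (2, 7), (0, 11)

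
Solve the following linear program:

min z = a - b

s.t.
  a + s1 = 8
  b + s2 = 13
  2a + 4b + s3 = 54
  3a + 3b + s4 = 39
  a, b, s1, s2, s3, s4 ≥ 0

Evaluate the objective at each vertex of the feasible region:
  z(0, 0) = 0
  z(8, 0) = 8
  z(8, 5) = 3
  z(0, 13) = -13  ←
The minimum is at a = 0, b = 13.

a = 0, b = 13, z = -13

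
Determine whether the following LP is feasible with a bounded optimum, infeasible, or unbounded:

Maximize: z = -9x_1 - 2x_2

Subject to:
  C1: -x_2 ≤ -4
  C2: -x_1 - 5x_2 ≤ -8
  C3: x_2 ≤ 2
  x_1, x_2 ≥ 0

Infeasible (no feasible solution exists)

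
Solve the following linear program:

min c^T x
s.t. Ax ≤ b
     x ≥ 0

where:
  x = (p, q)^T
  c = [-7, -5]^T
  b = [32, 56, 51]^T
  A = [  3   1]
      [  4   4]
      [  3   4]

Evaluate the objective at each vertex of the feasible region:
  z(0, 0) = 0
  z(10.67, 0) = -74.67
  z(9, 5) = -88  ←
  z(5, 9) = -80
  z(0, 12.75) = -63.75
The minimum is at p = 9, q = 5.

p = 9, q = 5, z = -88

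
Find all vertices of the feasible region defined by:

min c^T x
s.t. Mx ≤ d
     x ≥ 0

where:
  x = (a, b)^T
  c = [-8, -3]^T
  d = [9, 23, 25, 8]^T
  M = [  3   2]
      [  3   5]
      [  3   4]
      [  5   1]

(0, 0), (1.6, 0), (1, 3), (0, 4.5)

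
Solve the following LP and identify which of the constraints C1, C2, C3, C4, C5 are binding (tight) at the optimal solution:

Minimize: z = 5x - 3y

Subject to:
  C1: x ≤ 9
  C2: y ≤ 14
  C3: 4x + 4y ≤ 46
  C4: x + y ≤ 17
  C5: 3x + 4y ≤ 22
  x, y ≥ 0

At x = 0, y = 5.5, compute slack b - a·x for each constraint:
  C1: 9 − 0 = 9  (slack)
  C2: 14 − 5.5 = 8.5  (slack)
  C3: 46 − 22 = 24  (slack)
  C4: 17 − 5.5 = 11.5  (slack)
  C5: 22 − 22 = 0  (binding)

Optimal: x = 0, y = 5.5
Binding: C5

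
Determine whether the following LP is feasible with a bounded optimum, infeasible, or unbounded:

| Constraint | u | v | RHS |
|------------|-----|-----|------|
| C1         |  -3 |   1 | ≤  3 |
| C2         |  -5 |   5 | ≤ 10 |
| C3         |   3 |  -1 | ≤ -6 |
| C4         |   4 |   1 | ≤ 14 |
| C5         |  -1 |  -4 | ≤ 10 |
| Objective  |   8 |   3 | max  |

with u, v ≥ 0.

Infeasible (no feasible solution exists)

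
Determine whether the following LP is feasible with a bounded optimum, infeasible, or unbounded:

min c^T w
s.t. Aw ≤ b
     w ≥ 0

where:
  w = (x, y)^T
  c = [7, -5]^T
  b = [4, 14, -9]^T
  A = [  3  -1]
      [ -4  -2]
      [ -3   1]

Infeasible (no feasible solution exists)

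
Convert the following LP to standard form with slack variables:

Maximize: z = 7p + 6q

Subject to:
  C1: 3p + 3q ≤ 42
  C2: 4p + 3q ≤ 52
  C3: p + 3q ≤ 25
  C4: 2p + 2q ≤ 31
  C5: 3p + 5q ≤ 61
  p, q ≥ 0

max z = 7p + 6q

s.t.
  3p + 3q + s1 = 42
  4p + 3q + s2 = 52
  p + 3q + s3 = 25
  2p + 2q + s4 = 31
  3p + 5q + s5 = 61
  p, q, s1, s2, s3, s4, s5 ≥ 0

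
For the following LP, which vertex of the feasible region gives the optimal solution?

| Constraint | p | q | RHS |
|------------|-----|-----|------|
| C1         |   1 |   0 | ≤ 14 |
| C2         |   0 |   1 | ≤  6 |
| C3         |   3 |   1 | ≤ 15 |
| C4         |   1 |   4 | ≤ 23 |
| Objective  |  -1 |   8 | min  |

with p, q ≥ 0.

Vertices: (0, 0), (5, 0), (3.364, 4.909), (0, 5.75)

Evaluate the objective at each vertex of the feasible region:
  z(0, 0) = 0
  z(5, 0) = -5  ←
  z(3.364, 4.909) = 35.91
  z(0, 5.75) = 46
The minimum is at p = 5, q = 0.

(5, 0)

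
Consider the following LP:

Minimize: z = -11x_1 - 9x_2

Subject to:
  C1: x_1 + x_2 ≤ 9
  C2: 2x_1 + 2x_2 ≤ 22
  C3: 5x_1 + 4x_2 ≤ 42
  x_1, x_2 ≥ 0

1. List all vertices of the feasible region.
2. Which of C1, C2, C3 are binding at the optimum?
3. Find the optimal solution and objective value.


1. (0, 0), (8.4, 0), (6, 3), (0, 9)
2. C1, C3
3. x_1 = 6, x_2 = 3, z = -93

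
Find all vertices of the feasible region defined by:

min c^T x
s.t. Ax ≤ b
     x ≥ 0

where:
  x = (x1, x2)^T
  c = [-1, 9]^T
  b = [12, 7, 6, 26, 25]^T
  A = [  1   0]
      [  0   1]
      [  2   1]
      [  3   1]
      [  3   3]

(0, 0), (3, 0), (0, 6)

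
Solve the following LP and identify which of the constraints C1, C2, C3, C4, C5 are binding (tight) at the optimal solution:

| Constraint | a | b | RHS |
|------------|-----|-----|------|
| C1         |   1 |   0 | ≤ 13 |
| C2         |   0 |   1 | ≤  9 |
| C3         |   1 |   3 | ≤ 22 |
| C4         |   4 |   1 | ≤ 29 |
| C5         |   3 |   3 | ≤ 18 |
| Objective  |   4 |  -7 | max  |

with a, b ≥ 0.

At a = 6, b = 0, compute slack b - a·x for each constraint:
  C1: 13 − 6 = 7  (slack)
  C2: 9 − 0 = 9  (slack)
  C3: 22 − 6 = 16  (slack)
  C4: 29 − 24 = 5  (slack)
  C5: 18 − 18 = 0  (binding)

Optimal: a = 6, b = 0
Binding: C5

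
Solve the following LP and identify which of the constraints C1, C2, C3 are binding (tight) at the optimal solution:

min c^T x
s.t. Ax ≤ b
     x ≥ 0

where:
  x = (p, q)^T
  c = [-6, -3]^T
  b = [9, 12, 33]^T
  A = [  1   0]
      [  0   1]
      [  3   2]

At p = 9, q = 3, compute slack b - a·x for each constraint:
  C1: 9 − 9 = 0  (binding)
  C2: 12 − 3 = 9  (slack)
  C3: 33 − 33 = 0  (binding)

Optimal: p = 9, q = 3
Binding: C1, C3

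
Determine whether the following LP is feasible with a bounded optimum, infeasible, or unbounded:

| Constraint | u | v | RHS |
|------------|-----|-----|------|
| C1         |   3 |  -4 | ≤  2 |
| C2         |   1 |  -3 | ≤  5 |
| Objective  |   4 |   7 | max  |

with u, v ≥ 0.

Unbounded (objective can increase without bound)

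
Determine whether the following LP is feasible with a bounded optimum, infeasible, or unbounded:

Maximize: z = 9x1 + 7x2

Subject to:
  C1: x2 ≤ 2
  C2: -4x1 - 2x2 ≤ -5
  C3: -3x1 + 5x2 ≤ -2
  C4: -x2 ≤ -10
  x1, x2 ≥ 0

Infeasible (no feasible solution exists)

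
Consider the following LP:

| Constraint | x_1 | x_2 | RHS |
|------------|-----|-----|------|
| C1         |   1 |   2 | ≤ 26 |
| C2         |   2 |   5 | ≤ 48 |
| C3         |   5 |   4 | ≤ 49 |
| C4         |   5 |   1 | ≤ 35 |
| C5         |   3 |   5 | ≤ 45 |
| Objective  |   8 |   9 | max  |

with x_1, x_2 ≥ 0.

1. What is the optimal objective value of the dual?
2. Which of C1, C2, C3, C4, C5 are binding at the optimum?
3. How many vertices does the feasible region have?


1. 94
2. C3, C5
3. 5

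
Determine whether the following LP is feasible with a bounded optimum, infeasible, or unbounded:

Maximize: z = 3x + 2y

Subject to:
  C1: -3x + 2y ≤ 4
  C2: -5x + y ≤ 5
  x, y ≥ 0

Unbounded (objective can increase without bound)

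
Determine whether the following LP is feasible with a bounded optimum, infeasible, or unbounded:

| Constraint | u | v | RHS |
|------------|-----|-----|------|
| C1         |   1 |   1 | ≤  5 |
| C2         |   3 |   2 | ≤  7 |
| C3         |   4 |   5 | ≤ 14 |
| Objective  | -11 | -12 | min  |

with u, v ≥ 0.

Feasible with a bounded optimal solution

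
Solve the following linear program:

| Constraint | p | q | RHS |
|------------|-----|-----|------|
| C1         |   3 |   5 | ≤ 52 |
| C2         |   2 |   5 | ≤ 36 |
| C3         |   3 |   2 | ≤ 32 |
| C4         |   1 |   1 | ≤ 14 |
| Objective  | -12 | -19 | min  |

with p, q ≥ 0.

Evaluate the objective at each vertex of the feasible region:
  z(0, 0) = 0
  z(10.67, 0) = -128
  z(8, 4) = -172  ←
  z(0, 7.2) = -136.8
The minimum is at p = 8, q = 4.

p = 8, q = 4, z = -172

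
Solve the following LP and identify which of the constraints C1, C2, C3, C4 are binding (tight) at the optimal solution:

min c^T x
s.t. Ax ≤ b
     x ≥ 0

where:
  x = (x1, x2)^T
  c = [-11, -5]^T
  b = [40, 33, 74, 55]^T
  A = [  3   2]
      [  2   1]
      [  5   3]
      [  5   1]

At x1 = 10, x2 = 5, compute slack b - a·x for each constraint:
  C1: 40 − 40 = 0  (binding)
  C2: 33 − 25 = 8  (slack)
  C3: 74 − 65 = 9  (slack)
  C4: 55 − 55 = 0  (binding)

Optimal: x1 = 10, x2 = 5
Binding: C1, C4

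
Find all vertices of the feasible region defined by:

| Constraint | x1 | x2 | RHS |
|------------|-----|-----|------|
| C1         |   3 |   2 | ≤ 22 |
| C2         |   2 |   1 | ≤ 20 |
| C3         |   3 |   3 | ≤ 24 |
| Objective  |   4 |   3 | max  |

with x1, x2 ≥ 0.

(0, 0), (7.333, 0), (6, 2), (0, 8)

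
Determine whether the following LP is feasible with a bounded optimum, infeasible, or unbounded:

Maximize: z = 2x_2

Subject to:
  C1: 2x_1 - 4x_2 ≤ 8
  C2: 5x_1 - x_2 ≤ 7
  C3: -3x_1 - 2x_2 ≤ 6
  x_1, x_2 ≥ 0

Unbounded (objective can increase without bound)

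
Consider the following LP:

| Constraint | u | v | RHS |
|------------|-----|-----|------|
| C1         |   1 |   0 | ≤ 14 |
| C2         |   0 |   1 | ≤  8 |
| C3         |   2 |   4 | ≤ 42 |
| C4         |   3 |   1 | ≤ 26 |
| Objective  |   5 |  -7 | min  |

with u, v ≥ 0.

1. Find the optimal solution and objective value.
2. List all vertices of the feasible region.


1. u = 0, v = 8, z = -56
2. (0, 0), (8.667, 0), (6.2, 7.4), (5, 8), (0, 8)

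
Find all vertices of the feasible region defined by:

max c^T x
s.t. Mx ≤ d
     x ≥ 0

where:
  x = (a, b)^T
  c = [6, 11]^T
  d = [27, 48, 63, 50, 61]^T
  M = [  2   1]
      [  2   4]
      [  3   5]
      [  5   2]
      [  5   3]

(0, 0), (10, 0), (6.526, 8.684), (6, 9), (0, 12)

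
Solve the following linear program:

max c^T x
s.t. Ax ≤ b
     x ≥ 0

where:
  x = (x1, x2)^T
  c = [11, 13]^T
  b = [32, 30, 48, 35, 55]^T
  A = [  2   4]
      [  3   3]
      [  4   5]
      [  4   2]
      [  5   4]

Evaluate the objective at each vertex of the feasible region:
  z(0, 0) = 0
  z(8.75, 0) = 96.25
  z(7.5, 2.5) = 115
  z(4, 6) = 122  ←
  z(0, 8) = 104
The maximum is at x1 = 4, x2 = 6.

x1 = 4, x2 = 6, z = 122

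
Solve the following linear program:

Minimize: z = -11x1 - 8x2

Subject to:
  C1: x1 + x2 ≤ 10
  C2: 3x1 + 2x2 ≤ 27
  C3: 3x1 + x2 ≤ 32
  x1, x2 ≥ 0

Evaluate the objective at each vertex of the feasible region:
  z(0, 0) = 0
  z(9, 0) = -99
  z(7, 3) = -101  ←
  z(0, 10) = -80
The minimum is at x1 = 7, x2 = 3.

x1 = 7, x2 = 3, z = -101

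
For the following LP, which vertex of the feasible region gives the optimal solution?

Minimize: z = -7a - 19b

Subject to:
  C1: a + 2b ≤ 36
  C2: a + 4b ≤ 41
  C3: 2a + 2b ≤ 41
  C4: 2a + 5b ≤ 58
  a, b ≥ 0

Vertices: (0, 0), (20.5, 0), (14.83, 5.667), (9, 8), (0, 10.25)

Evaluate the objective at each vertex of the feasible region:
  z(0, 0) = 0
  z(20.5, 0) = -143.5
  z(14.83, 5.667) = -211.5
  z(9, 8) = -215  ←
  z(0, 10.25) = -194.8
The minimum is at a = 9, b = 8.

(9, 8)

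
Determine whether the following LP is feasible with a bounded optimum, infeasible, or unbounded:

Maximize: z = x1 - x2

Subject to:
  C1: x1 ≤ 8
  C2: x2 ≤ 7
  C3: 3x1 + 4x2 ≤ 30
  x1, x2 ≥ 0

Feasible with a bounded optimal solution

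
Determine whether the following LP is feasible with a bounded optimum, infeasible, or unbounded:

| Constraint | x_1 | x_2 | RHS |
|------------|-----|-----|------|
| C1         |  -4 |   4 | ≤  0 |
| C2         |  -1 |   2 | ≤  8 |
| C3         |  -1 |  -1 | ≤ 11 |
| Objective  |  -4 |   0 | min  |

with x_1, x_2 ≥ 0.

Unbounded (objective can decrease without bound)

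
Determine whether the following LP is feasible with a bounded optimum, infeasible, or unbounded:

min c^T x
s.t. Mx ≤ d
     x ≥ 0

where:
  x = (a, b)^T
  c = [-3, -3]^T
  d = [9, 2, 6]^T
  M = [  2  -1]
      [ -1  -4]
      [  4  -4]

Unbounded (objective can decrease without bound)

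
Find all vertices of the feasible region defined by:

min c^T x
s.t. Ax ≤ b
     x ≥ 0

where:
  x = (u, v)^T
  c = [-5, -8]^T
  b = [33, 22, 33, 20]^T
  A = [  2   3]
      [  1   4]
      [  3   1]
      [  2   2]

(0, 0), (10, 0), (6, 4), (0, 5.5)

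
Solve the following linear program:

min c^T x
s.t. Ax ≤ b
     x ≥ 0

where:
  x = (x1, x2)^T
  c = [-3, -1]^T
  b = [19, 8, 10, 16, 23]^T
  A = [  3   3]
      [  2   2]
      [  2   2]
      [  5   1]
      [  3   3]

Evaluate the objective at each vertex of the feasible region:
  z(0, 0) = 0
  z(3.2, 0) = -9.6
  z(3, 1) = -10  ←
  z(0, 4) = -4
The minimum is at x1 = 3, x2 = 1.

x1 = 3, x2 = 1, z = -10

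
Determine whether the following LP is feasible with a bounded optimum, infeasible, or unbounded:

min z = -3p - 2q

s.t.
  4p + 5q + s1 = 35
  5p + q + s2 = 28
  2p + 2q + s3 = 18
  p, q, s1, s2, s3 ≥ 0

Feasible with a bounded optimal solution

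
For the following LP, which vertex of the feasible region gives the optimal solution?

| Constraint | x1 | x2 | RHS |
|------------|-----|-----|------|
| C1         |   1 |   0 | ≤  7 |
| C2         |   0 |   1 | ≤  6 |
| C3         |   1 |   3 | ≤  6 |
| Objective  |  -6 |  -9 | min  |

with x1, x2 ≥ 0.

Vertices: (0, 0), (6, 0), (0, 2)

Evaluate the objective at each vertex of the feasible region:
  z(0, 0) = 0
  z(6, 0) = -36  ←
  z(0, 2) = -18
The minimum is at x1 = 6, x2 = 0.

(6, 0)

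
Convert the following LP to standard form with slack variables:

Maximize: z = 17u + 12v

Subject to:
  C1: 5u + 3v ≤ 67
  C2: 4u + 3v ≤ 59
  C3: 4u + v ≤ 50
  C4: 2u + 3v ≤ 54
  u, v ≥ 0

max z = 17u + 12v

s.t.
  5u + 3v + s1 = 67
  4u + 3v + s2 = 59
  4u + v + s3 = 50
  2u + 3v + s4 = 54
  u, v, s1, s2, s3, s4 ≥ 0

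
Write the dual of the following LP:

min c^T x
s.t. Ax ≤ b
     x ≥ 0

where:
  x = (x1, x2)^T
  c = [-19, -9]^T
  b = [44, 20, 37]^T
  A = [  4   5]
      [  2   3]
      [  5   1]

Primal min cᵀx s.t. Ax ≤ b, x ≥ 0  →  Dual max −bᵀy s.t. Aᵀy ≥ −c, y ≥ 0.

Maximize: z = -44y1 - 20y2 - 37y3

Subject to:
  4y1 + 2y2 + 5y3 ≥ 19
  5y1 + 3y2 + y3 ≥ 9
  y1, y2, y3 ≥ 0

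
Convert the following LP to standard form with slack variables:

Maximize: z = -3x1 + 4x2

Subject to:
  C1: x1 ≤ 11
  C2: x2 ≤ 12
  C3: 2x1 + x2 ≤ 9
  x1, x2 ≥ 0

max z = -3x1 + 4x2

s.t.
  x1 + s1 = 11
  x2 + s2 = 12
  2x1 + x2 + s3 = 9
  x1, x2, s1, s2, s3 ≥ 0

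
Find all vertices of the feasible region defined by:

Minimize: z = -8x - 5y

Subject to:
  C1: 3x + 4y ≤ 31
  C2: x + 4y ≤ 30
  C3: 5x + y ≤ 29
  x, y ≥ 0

(0, 0), (5.8, 0), (5, 4), (0.5, 7.375), (0, 7.5)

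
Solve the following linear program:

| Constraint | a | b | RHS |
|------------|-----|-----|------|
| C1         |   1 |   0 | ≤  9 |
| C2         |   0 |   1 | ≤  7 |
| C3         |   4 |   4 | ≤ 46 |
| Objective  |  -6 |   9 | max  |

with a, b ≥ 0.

Evaluate the objective at each vertex of the feasible region:
  z(0, 0) = 0
  z(9, 0) = -54
  z(9, 2.5) = -31.5
  z(4.5, 7) = 36
  z(0, 7) = 63  ←
The maximum is at a = 0, b = 7.

a = 0, b = 7, z = 63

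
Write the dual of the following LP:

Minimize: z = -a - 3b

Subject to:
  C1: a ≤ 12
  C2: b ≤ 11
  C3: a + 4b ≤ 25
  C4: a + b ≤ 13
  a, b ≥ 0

Primal min cᵀx s.t. Ax ≤ b, x ≥ 0  →  Dual max −bᵀy s.t. Aᵀy ≥ −c, y ≥ 0.

Maximize: z = -12y1 - 11y2 - 25y3 - 13y4

Subject to:
  y1 + y3 + y4 ≥ 1
  y2 + 4y3 + y4 ≥ 3
  y1, y2, y3, y4 ≥ 0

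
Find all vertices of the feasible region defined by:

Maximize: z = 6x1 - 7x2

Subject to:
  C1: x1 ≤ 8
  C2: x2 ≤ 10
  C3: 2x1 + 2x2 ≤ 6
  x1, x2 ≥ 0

(0, 0), (3, 0), (0, 3)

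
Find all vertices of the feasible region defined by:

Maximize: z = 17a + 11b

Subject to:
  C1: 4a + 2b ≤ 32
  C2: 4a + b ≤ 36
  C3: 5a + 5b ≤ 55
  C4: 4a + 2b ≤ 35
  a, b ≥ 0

(0, 0), (8, 0), (5, 6), (0, 11)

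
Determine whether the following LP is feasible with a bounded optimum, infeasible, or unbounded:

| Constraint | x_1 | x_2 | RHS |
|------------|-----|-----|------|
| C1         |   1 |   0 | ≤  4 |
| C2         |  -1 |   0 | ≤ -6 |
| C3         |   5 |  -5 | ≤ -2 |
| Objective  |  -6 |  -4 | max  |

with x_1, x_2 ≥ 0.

Infeasible (no feasible solution exists)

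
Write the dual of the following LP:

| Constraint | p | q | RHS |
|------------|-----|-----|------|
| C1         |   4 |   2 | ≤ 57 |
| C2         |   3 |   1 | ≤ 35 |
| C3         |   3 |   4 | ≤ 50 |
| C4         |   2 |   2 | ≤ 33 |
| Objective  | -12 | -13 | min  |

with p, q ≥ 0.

Primal min cᵀx s.t. Ax ≤ b, x ≥ 0  →  Dual max −bᵀy s.t. Aᵀy ≥ −c, y ≥ 0.

Maximize: z = -57y1 - 35y2 - 50y3 - 33y4

Subject to:
  4y1 + 3y2 + 3y3 + 2y4 ≥ 12
  2y1 + y2 + 4y3 + 2y4 ≥ 13
  y1, y2, y3, y4 ≥ 0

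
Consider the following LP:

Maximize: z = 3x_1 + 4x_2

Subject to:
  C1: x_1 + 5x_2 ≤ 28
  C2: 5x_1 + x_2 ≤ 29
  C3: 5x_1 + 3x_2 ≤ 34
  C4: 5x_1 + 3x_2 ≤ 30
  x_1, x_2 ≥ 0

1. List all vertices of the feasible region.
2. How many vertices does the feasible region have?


1. (0, 0), (5.8, 0), (5.7, 0.5), (3, 5), (0, 5.6)
2. 5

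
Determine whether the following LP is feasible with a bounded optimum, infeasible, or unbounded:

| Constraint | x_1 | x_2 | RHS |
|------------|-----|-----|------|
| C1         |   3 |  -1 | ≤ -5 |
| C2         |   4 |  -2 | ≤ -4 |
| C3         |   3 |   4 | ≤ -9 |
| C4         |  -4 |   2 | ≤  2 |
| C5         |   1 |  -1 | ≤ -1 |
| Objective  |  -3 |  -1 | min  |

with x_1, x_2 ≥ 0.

Infeasible (no feasible solution exists)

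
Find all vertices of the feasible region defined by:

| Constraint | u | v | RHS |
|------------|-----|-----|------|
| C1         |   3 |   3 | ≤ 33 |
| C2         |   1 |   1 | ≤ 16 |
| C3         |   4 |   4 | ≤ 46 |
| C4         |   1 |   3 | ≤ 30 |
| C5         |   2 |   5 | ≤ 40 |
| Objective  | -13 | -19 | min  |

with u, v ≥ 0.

(0, 0), (11, 0), (5, 6), (0, 8)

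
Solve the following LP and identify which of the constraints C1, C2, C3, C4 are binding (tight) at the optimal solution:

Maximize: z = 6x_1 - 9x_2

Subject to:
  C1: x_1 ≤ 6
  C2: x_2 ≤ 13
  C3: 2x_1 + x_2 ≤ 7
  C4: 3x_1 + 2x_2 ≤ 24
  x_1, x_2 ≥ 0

At x_1 = 3.5, x_2 = 0, compute slack b - a·x for each constraint:
  C1: 6 − 3.5 = 2.5  (slack)
  C2: 13 − 0 = 13  (slack)
  C3: 7 − 7 = 0  (binding)
  C4: 24 − 10.5 = 13.5  (slack)

Optimal: x_1 = 3.5, x_2 = 0
Binding: C3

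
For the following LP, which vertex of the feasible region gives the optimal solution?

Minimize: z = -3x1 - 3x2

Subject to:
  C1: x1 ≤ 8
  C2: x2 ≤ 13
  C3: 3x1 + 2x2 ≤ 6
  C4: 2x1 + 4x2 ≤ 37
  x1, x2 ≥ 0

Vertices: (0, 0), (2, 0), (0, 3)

Evaluate the objective at each vertex of the feasible region:
  z(0, 0) = 0
  z(2, 0) = -6
  z(0, 3) = -9  ←
The minimum is at x1 = 0, x2 = 3.

(0, 3)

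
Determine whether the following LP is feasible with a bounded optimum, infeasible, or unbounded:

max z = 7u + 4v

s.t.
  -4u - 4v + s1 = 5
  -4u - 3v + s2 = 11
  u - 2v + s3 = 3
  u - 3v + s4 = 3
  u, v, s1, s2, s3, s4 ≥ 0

Unbounded (objective can increase without bound)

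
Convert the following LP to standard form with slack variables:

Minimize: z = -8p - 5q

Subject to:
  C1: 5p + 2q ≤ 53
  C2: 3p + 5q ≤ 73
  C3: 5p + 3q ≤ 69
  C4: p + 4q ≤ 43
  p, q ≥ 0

min z = -8p - 5q

s.t.
  5p + 2q + s1 = 53
  3p + 5q + s2 = 73
  5p + 3q + s3 = 69
  p + 4q + s4 = 43
  p, q, s1, s2, s3, s4 ≥ 0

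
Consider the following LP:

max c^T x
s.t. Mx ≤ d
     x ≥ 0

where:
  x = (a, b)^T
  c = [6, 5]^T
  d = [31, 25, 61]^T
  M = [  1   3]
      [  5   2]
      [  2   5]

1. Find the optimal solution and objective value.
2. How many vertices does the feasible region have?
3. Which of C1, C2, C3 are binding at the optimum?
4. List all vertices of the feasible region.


1. a = 1, b = 10, z = 56
2. 4
3. C1, C2
4. (0, 0), (5, 0), (1, 10), (0, 10.33)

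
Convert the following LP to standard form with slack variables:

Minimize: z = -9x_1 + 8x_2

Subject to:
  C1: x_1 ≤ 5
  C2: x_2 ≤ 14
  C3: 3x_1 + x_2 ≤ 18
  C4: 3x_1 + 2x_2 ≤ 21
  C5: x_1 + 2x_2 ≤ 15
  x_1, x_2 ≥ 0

min z = -9x_1 + 8x_2

s.t.
  x_1 + s1 = 5
  x_2 + s2 = 14
  3x_1 + x_2 + s3 = 18
  3x_1 + 2x_2 + s4 = 21
  x_1 + 2x_2 + s5 = 15
  x_1, x_2, s1, s2, s3, s4, s5 ≥ 0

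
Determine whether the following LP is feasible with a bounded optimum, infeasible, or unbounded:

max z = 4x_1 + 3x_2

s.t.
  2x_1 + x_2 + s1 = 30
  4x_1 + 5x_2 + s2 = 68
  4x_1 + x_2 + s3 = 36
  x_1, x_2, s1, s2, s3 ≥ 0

Feasible with a bounded optimal solution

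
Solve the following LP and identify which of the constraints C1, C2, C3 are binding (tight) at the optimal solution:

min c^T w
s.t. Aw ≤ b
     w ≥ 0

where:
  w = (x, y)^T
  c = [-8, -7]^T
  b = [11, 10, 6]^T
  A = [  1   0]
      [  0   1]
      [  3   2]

At x = 0, y = 3, compute slack b - a·x for each constraint:
  C1: 11 − 0 = 11  (slack)
  C2: 10 − 3 = 7  (slack)
  C3: 6 − 6 = 0  (binding)

Optimal: x = 0, y = 3
Binding: C3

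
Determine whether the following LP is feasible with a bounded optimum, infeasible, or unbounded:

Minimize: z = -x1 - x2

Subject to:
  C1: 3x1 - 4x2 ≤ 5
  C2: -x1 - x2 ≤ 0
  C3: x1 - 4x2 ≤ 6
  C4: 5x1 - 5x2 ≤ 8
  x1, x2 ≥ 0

Unbounded (objective can decrease without bound)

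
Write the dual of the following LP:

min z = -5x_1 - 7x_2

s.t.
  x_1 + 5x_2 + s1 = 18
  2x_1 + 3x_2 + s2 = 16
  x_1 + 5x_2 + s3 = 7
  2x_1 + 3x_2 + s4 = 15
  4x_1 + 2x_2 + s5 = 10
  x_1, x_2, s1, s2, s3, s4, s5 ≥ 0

Primal min cᵀx s.t. Ax ≤ b, x ≥ 0  →  Dual max −bᵀy s.t. Aᵀy ≥ −c, y ≥ 0.

Maximize: z = -18y1 - 16y2 - 7y3 - 15y4 - 10y5

Subject to:
  y1 + 2y2 + y3 + 2y4 + 4y5 ≥ 5
  5y1 + 3y2 + 5y3 + 3y4 + 2y5 ≥ 7
  y1, y2, y3, y4, y5 ≥ 0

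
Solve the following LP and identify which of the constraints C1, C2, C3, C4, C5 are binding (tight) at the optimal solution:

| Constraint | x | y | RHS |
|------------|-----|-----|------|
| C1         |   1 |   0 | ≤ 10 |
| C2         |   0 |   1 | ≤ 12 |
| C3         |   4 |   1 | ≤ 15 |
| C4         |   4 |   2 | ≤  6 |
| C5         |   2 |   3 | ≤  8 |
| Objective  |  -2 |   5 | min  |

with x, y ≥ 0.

At x = 1.5, y = 0, compute slack b - a·x for each constraint:
  C1: 10 − 1.5 = 8.5  (slack)
  C2: 12 − 0 = 12  (slack)
  C3: 15 − 6 = 9  (slack)
  C4: 6 − 6 = 0  (binding)
  C5: 8 − 3 = 5  (slack)

Optimal: x = 1.5, y = 0
Binding: C4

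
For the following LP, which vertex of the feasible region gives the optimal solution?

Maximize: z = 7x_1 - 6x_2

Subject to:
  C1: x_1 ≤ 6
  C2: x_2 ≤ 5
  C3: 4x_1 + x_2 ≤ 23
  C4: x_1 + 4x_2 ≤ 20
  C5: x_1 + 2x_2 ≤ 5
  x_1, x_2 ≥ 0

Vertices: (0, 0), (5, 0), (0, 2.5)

Evaluate the objective at each vertex of the feasible region:
  z(0, 0) = 0
  z(5, 0) = 35  ←
  z(0, 2.5) = -15
The maximum is at x_1 = 5, x_2 = 0.

(5, 0)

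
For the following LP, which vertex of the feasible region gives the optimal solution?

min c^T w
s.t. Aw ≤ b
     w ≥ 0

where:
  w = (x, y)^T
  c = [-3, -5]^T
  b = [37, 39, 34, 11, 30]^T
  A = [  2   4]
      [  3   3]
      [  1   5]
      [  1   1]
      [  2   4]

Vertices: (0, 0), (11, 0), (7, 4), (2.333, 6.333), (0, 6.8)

Evaluate the objective at each vertex of the feasible region:
  z(0, 0) = 0
  z(11, 0) = -33
  z(7, 4) = -41  ←
  z(2.333, 6.333) = -38.67
  z(0, 6.8) = -34
The minimum is at x = 7, y = 4.

(7, 4)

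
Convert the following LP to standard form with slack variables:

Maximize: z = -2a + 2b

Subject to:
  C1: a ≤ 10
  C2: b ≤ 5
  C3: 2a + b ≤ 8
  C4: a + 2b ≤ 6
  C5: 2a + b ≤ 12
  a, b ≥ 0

max z = -2a + 2b

s.t.
  a + s1 = 10
  b + s2 = 5
  2a + b + s3 = 8
  a + 2b + s4 = 6
  2a + b + s5 = 12
  a, b, s1, s2, s3, s4, s5 ≥ 0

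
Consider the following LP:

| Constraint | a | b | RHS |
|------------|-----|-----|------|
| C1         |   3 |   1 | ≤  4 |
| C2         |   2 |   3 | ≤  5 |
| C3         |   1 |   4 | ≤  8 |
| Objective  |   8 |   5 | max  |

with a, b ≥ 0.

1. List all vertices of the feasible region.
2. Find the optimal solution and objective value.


1. (0, 0), (1.333, 0), (1, 1), (0, 1.667)
2. a = 1, b = 1, z = 13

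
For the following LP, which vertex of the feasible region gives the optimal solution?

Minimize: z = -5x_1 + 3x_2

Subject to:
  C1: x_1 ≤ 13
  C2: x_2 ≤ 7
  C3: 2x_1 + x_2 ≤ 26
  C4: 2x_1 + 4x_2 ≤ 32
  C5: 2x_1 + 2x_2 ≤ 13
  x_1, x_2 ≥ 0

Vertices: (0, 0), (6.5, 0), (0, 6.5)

Evaluate the objective at each vertex of the feasible region:
  z(0, 0) = 0
  z(6.5, 0) = -32.5  ←
  z(0, 6.5) = 19.5
The minimum is at x_1 = 6.5, x_2 = 0.

(6.5, 0)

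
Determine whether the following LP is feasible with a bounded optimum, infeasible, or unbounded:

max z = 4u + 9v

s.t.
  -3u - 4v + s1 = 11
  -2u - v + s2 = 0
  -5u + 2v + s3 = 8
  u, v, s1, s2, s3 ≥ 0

Unbounded (objective can increase without bound)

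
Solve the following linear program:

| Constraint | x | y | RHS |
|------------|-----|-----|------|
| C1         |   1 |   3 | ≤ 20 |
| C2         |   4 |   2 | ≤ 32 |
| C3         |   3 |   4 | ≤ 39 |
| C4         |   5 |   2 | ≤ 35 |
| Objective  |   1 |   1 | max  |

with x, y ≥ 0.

Evaluate the objective at each vertex of the feasible region:
  z(0, 0) = 0
  z(7, 0) = 7
  z(5, 5) = 10  ←
  z(0, 6.667) = 6.667
The maximum is at x = 5, y = 5.

x = 5, y = 5, z = 10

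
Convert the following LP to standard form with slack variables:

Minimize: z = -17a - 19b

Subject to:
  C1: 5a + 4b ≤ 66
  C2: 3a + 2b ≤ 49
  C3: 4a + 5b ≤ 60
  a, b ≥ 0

min z = -17a - 19b

s.t.
  5a + 4b + s1 = 66
  3a + 2b + s2 = 49
  4a + 5b + s3 = 60
  a, b, s1, s2, s3 ≥ 0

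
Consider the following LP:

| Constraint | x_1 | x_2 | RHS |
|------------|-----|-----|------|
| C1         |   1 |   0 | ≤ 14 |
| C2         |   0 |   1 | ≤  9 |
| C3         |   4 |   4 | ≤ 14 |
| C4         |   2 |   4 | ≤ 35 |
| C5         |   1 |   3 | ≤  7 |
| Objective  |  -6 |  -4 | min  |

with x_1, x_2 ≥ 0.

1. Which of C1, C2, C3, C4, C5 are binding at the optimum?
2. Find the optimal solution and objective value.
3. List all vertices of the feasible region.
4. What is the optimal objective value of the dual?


1. C3
2. x_1 = 3.5, x_2 = 0, z = -21
3. (0, 0), (3.5, 0), (1.75, 1.75), (0, 2.333)
4. -21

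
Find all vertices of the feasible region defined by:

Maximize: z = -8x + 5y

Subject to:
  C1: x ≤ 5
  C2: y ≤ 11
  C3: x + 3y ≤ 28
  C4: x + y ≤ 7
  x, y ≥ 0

(0, 0), (5, 0), (5, 2), (0, 7)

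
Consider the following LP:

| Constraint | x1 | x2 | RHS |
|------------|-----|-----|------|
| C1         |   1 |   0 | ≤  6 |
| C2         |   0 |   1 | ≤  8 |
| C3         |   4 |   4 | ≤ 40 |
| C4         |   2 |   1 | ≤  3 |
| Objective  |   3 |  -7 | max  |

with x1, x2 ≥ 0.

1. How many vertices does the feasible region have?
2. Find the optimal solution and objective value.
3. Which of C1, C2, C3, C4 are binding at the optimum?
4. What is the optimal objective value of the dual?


1. 3
2. x1 = 1.5, x2 = 0, z = 4.5
3. C4
4. 4.5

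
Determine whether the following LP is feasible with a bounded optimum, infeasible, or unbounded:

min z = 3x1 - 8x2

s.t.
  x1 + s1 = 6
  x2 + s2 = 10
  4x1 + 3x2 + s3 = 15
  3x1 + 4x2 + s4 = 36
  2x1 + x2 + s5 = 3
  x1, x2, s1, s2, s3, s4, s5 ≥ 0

Feasible with a bounded optimal solution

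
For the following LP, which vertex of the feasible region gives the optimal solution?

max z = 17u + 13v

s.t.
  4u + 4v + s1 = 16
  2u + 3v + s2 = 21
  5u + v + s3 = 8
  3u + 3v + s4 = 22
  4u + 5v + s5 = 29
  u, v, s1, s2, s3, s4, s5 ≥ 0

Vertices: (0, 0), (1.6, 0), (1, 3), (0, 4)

Evaluate the objective at each vertex of the feasible region:
  z(0, 0) = 0
  z(1.6, 0) = 27.2
  z(1, 3) = 56  ←
  z(0, 4) = 52
The maximum is at u = 1, v = 3.

(1, 3)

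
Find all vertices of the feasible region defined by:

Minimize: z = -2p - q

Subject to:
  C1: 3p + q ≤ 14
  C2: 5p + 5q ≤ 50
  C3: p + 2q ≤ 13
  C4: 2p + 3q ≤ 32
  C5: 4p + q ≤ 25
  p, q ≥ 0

(0, 0), (4.667, 0), (3, 5), (0, 6.5)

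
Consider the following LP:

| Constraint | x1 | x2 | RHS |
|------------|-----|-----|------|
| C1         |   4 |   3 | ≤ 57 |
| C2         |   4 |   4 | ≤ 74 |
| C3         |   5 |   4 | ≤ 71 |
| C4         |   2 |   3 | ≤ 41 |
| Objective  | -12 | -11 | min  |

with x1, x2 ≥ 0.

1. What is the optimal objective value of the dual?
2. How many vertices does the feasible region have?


1. -183
2. 4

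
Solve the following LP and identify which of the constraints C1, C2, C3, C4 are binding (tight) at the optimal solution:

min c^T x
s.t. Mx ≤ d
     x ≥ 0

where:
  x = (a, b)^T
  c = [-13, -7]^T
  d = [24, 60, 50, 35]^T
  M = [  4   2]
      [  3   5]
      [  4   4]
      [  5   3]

At a = 1, b = 10, compute slack b - a·x for each constraint:
  C1: 24 − 24 = 0  (binding)
  C2: 60 − 53 = 7  (slack)
  C3: 50 − 44 = 6  (slack)
  C4: 35 − 35 = 0  (binding)

Optimal: a = 1, b = 10
Binding: C1, C4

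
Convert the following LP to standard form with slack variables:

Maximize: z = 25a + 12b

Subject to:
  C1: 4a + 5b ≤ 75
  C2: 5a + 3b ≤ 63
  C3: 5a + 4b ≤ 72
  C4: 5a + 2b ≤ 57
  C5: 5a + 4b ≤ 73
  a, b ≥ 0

max z = 25a + 12b

s.t.
  4a + 5b + s1 = 75
  5a + 3b + s2 = 63
  5a + 4b + s3 = 72
  5a + 2b + s4 = 57
  5a + 4b + s5 = 73
  a, b, s1, s2, s3, s4, s5 ≥ 0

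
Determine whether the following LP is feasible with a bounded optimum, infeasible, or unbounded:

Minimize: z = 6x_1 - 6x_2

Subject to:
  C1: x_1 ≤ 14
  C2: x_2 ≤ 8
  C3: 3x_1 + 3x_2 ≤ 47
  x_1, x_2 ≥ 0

Feasible with a bounded optimal solution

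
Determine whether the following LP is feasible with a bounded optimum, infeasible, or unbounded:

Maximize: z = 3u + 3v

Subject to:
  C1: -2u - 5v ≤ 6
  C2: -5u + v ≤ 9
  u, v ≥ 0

Unbounded (objective can increase without bound)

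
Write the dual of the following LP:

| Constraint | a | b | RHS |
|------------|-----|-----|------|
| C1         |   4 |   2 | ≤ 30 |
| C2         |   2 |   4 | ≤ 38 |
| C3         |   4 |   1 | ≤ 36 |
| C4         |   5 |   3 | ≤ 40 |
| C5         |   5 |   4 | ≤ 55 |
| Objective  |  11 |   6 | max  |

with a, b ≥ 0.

Primal max cᵀx s.t. Ax ≤ b, x ≥ 0  →  Dual min bᵀy s.t. Aᵀy ≥ c, y ≥ 0.

Minimize: z = 30y1 + 38y2 + 36y3 + 40y4 + 55y5

Subject to:
  4y1 + 2y2 + 4y3 + 5y4 + 5y5 ≥ 11
  2y1 + 4y2 + y3 + 3y4 + 4y5 ≥ 6
  y1, y2, y3, y4, y5 ≥ 0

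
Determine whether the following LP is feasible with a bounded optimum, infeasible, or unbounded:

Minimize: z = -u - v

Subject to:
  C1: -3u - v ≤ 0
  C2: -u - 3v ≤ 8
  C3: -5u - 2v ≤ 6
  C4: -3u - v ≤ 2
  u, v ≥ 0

Unbounded (objective can decrease without bound)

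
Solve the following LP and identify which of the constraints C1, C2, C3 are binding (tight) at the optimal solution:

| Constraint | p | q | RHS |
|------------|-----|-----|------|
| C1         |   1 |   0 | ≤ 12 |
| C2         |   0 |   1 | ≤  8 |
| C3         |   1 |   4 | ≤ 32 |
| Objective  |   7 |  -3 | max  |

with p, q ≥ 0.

At p = 12, q = 0, compute slack b - a·x for each constraint:
  C1: 12 − 12 = 0  (binding)
  C2: 8 − 0 = 8  (slack)
  C3: 32 − 12 = 20  (slack)

Optimal: p = 12, q = 0
Binding: C1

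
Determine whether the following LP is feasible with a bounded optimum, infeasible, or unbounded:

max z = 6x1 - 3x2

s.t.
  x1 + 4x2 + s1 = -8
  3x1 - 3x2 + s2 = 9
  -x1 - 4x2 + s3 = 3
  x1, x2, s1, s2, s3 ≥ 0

Infeasible (no feasible solution exists)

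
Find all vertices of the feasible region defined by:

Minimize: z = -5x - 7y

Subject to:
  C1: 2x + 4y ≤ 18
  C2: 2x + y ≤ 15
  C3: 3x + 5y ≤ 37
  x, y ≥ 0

(0, 0), (7.5, 0), (7, 1), (0, 4.5)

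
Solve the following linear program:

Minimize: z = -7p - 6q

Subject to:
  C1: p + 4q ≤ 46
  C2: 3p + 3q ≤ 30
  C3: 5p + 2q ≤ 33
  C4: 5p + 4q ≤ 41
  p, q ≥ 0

Evaluate the objective at each vertex of the feasible region:
  z(0, 0) = 0
  z(6.6, 0) = -46.2
  z(5, 4) = -59
  z(1, 9) = -61  ←
  z(0, 10) = -60
The minimum is at p = 1, q = 9.

p = 1, q = 9, z = -61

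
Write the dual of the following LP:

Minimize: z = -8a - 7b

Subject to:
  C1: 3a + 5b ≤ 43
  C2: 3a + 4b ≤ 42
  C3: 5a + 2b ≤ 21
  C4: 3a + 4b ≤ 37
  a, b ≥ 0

Primal min cᵀx s.t. Ax ≤ b, x ≥ 0  →  Dual max −bᵀy s.t. Aᵀy ≥ −c, y ≥ 0.

Maximize: z = -43y1 - 42y2 - 21y3 - 37y4

Subject to:
  3y1 + 3y2 + 5y3 + 3y4 ≥ 8
  5y1 + 4y2 + 2y3 + 4y4 ≥ 7
  y1, y2, y3, y4 ≥ 0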